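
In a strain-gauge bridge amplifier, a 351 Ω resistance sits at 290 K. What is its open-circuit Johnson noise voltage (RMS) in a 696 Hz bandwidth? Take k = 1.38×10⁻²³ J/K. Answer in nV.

V_n = √(4kTRB)
4kTRB = 4 × 1.38×10⁻²³ × 290 × 3.51×10² × 6.96×10² = 3.91×10⁻¹⁵ V²
V_n = √(3.91×10⁻¹⁵) = 6.25×10⁻⁸ V = 62.5 nV

62.5 nV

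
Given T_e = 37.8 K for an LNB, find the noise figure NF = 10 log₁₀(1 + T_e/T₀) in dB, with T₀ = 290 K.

F = 1 + T_e/T₀ = 1 + 37.8/290 = 1.13034
NF = 10 log₁₀(1.13034) = 0.532 dB

0.532 dB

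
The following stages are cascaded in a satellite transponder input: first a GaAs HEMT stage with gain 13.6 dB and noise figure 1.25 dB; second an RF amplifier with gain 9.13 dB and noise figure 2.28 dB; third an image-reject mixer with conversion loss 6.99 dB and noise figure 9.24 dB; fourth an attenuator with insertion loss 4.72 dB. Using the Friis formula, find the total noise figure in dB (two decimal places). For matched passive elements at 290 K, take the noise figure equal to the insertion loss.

1.63 dB

Convert to linear (a loss of L dB is a gain of −L dB): F_i = 10^(NF_i/10), G_i = 10^(G_i,dB/10)
  Stage 1: F_1 = 10^(1.25/10) = 1.334, G_1 = 10^(13.6/10) = 22.91
  Stage 2: F_2 = 10^(2.28/10) = 1.690, G_2 = 10^(9.13/10) = 8.185
  Stage 3: F_3 = 10^(9.24/10) = 8.395, G_3 = 10^(−6.99/10) = 0.2000
  Stage 4: F_4 = 10^(4.72/10) = 2.965, G_4 = 10^(−4.72/10) = 0.3373
Friis cascade:
  F = 1.334 + (1.690 − 1)/22.91 + (8.395 − 1)/187.5 + (2.965 − 1)/37.50 = 1.455
NF = 10 log₁₀(1.455) = 1.63 dB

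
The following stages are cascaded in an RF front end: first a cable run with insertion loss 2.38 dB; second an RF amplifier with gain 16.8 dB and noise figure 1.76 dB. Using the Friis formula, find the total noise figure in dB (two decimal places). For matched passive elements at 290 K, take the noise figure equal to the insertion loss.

Convert to linear (a loss of L dB is a gain of −L dB): F_i = 10^(NF_i/10), G_i = 10^(G_i,dB/10)
  Stage 1: F_1 = 10^(2.38/10) = 1.730, G_1 = 10^(−2.38/10) = 0.5781
  Stage 2: F_2 = 10^(1.76/10) = 1.500, G_2 = 10^(16.8/10) = 47.86
Friis cascade:
  F = 1.730 + (1.500 − 1)/0.5781 = 2.594
NF = 10 log₁₀(2.594) = 4.14 dB

4.14 dB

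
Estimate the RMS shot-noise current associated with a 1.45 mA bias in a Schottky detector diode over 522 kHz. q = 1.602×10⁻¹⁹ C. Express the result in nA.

I_n = √(2qI·B)
2qI·B = 2 × 1.602×10⁻¹⁹ × 1.45×10⁻³ × 5.22×10⁵ = 2.43×10⁻¹⁶ A²
I_n = √(2.43×10⁻¹⁶) = 1.56×10⁻⁸ A = 15.6 nA

15.6 nA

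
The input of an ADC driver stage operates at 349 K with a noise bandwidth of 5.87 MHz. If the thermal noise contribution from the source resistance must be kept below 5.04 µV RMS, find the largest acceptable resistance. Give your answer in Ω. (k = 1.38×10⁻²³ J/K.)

Johnson–Nyquist: V_n = √(4kTRB) ⇒ R = V_n² / (4kTB)
4kTB = 4 × 1.38×10⁻²³ × 349 × 5.87×10⁶ = 1.13×10⁻¹³
R = (5.04×10⁻⁶)² / 1.13×10⁻¹³ = 2.25×10² Ω = 225 Ω

225 Ω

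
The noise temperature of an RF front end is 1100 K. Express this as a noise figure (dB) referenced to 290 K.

6.81 dB

F = 1 + T_e/T₀ = 1 + 1100/290 = 4.7931
NF = 10 log₁₀(4.7931) = 6.81 dB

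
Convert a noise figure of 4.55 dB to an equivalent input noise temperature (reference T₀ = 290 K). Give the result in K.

537 K

F = 10^(4.55/10) = 2.85102
T_e = (F − 1)·T₀ = (2.85102 − 1) × 290 = 537 K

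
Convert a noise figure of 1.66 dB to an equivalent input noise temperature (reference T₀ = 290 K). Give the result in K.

135 K

F = 10^(1.66/10) = 1.46555
T_e = (F − 1)·T₀ = (1.46555 − 1) × 290 = 135 K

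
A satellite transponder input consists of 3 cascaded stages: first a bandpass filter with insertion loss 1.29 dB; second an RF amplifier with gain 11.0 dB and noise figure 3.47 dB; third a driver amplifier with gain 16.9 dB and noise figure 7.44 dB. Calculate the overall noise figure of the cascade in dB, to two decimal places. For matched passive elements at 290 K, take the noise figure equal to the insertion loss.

Convert to linear (a loss of L dB is a gain of −L dB): F_i = 10^(NF_i/10), G_i = 10^(G_i,dB/10)
  Stage 1: F_1 = 10^(1.29/10) = 1.346, G_1 = 10^(−1.29/10) = 0.7430
  Stage 2: F_2 = 10^(3.47/10) = 2.223, G_2 = 10^(11.0/10) = 12.59
  Stage 3: F_3 = 10^(7.44/10) = 5.546, G_3 = 10^(16.9/10) = 48.98
Friis cascade:
  F = 1.346 + (2.223 − 1)/0.7430 + (5.546 − 1)/9.354 = 3.478
NF = 10 log₁₀(3.478) = 5.41 dB

5.41 dB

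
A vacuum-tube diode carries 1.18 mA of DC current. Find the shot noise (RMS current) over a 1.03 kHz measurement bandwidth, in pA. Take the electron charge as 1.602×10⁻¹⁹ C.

I_n = √(2qI·B)
2qI·B = 2 × 1.602×10⁻¹⁹ × 1.18×10⁻³ × 1.03×10³ = 3.89×10⁻¹⁹ A²
I_n = √(3.89×10⁻¹⁹) = 6.24×10⁻¹⁰ A = 624 pA

624 pA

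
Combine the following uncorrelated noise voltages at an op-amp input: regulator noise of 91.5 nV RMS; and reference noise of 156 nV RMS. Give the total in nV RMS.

Uncorrelated sources add in power (mean-square): V_tot = √(ΣV_i²)
V_tot = √[(9.15×10⁻⁸)² + (1.56×10⁻⁷)²] = 1.81×10⁻⁷ V = 181 nV

181 nV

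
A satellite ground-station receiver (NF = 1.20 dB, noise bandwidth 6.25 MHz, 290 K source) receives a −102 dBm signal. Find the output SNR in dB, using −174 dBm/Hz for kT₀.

Noise floor: N = −174 + 10 log₁₀(B) + NF
10 log₁₀(6.25×10⁶) = 67.96 dB
N = −174 + 67.96 + 1.20 = −104.84 dBm
SNR = P_sig − N = −102 − (−104.84) = 2.84 dB → 2.8 dB

2.8 dB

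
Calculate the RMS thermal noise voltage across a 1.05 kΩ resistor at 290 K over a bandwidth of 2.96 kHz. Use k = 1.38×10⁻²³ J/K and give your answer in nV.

223 nV

V_n = √(4kTRB)
4kTRB = 4 × 1.38×10⁻²³ × 290 × 1.05×10³ × 2.96×10³ = 4.98×10⁻¹⁴ V²
V_n = √(4.98×10⁻¹⁴) = 2.23×10⁻⁷ V = 223 nV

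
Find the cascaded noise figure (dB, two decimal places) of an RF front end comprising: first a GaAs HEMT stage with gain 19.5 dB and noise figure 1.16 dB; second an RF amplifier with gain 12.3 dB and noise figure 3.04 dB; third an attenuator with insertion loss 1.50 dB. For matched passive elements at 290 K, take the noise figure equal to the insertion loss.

Convert to linear (a loss of L dB is a gain of −L dB): F_i = 10^(NF_i/10), G_i = 10^(G_i,dB/10)
  Stage 1: F_1 = 10^(1.16/10) = 1.306, G_1 = 10^(19.5/10) = 89.13
  Stage 2: F_2 = 10^(3.04/10) = 2.014, G_2 = 10^(12.3/10) = 16.98
  Stage 3: F_3 = 10^(1.50/10) = 1.413, G_3 = 10^(−1.50/10) = 0.7079
Friis cascade:
  F = 1.306 + (2.014 − 1)/89.13 + (1.413 − 1)/1514 = 1.318
NF = 10 log₁₀(1.318) = 1.20 dB

1.20 dB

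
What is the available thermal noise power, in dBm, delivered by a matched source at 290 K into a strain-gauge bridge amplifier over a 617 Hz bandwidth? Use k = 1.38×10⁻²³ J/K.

P_n = kTB = 1.38×10⁻²³ × 290 × 6.17×10² = 2.47×10⁻¹⁸ W
In dBm: 10 log₁₀(2.47×10⁻¹⁸ / 10⁻³) = −146.1 dBm

−146.1 dBm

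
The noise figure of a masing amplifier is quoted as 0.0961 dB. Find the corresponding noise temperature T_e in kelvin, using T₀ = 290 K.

6.49 K

F = 10^(0.0961/10) = 1.02237
T_e = (F − 1)·T₀ = (1.02237 − 1) × 290 = 6.49 K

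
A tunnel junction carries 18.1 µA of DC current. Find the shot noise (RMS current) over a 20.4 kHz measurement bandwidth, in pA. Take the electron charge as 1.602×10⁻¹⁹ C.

344 pA

I_n = √(2qI·B)
2qI·B = 2 × 1.602×10⁻¹⁹ × 1.81×10⁻⁵ × 2.04×10⁴ = 1.18×10⁻¹⁹ A²
I_n = √(1.18×10⁻¹⁹) = 3.44×10⁻¹⁰ A = 344 pA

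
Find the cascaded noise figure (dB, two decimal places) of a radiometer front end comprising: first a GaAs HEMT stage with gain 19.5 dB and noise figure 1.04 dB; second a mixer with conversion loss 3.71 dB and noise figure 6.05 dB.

Convert to linear (a loss of L dB is a gain of −L dB): F_i = 10^(NF_i/10), G_i = 10^(G_i,dB/10)
  Stage 1: F_1 = 10^(1.04/10) = 1.271, G_1 = 10^(19.5/10) = 89.13
  Stage 2: F_2 = 10^(6.05/10) = 4.027, G_2 = 10^(−3.71/10) = 0.4256
Friis cascade:
  F = 1.271 + (4.027 − 1)/89.13 = 1.305
NF = 10 log₁₀(1.305) = 1.15 dB

1.15 dB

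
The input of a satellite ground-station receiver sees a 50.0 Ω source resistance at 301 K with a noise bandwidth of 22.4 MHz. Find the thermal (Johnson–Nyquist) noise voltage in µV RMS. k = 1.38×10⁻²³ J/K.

V_n = √(4kTRB)
4kTRB = 4 × 1.38×10⁻²³ × 301 × 5.00×10¹ × 2.24×10⁷ = 1.86×10⁻¹¹ V²
V_n = √(1.86×10⁻¹¹) = 4.31×10⁻⁶ V = 4.31 µV

4.31 µV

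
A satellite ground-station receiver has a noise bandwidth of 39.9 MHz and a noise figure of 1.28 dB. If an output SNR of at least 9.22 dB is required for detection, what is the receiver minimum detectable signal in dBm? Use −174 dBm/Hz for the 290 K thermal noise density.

Sensitivity = −174 + 10 log₁₀(B) + NF + SNR_min
= −174 + 76.01 + 1.28 + 9.22
= −87.49 dBm → −87.5 dBm

−87.5 dBm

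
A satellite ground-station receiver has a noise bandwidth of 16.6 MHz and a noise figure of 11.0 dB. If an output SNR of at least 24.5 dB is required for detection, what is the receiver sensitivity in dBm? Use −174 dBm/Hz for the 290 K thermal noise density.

Sensitivity = −174 + 10 log₁₀(B) + NF + SNR_min
= −174 + 72.2 + 11.0 + 24.5
= −66.3 dBm → −66.3 dBm

−66.3 dBm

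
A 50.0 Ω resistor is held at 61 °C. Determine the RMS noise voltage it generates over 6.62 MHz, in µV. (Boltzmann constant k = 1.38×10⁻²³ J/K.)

T = 61 °C + 273.15 = 334.15 K
V_n = √(4kTRB)
4kTRB = 4 × 1.38×10⁻²³ × 334.15 × 5.00×10¹ × 6.62×10⁶ = 6.11×10⁻¹² V²
V_n = √(6.11×10⁻¹²) = 2.47×10⁻⁶ V = 2.47 µV

2.47 µV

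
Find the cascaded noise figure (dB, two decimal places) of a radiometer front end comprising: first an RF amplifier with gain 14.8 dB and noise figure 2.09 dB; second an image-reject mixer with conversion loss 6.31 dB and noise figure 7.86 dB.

2.52 dB

Convert to linear (a loss of L dB is a gain of −L dB): F_i = 10^(NF_i/10), G_i = 10^(G_i,dB/10)
  Stage 1: F_1 = 10^(2.09/10) = 1.618, G_1 = 10^(14.8/10) = 30.20
  Stage 2: F_2 = 10^(7.86/10) = 6.109, G_2 = 10^(−6.31/10) = 0.2339
Friis cascade:
  F = 1.618 + (6.109 − 1)/30.20 = 1.787
NF = 10 log₁₀(1.787) = 2.52 dB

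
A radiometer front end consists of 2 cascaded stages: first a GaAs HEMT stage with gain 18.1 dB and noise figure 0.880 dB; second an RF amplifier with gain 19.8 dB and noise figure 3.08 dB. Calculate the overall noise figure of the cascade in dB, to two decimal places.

Convert to linear (a loss of L dB is a gain of −L dB): F_i = 10^(NF_i/10), G_i = 10^(G_i,dB/10)
  Stage 1: F_1 = 10^(0.880/10) = 1.225, G_1 = 10^(18.1/10) = 64.57
  Stage 2: F_2 = 10^(3.08/10) = 2.032, G_2 = 10^(19.8/10) = 95.50
Friis cascade:
  F = 1.225 + (2.032 − 1)/64.57 = 1.241
NF = 10 log₁₀(1.241) = 0.94 dB

0.94 dB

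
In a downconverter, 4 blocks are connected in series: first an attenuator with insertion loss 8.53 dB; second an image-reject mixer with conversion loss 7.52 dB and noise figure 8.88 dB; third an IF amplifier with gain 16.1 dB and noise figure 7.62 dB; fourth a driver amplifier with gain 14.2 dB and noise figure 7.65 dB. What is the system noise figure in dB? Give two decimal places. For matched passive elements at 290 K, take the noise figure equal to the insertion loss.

24.02 dB

Convert to linear (a loss of L dB is a gain of −L dB): F_i = 10^(NF_i/10), G_i = 10^(G_i,dB/10)
  Stage 1: F_1 = 10^(8.53/10) = 7.129, G_1 = 10^(−8.53/10) = 0.1403
  Stage 2: F_2 = 10^(8.88/10) = 7.727, G_2 = 10^(−7.52/10) = 0.1770
  Stage 3: F_3 = 10^(7.62/10) = 5.781, G_3 = 10^(16.1/10) = 40.74
  Stage 4: F_4 = 10^(7.65/10) = 5.821, G_4 = 10^(14.2/10) = 26.30
Friis cascade:
  F = 7.129 + (7.727 − 1)/0.1403 + (5.781 − 1)/0.02483 + (5.821 − 1)/1.012 = 252.4
NF = 10 log₁₀(252.4) = 24.02 dB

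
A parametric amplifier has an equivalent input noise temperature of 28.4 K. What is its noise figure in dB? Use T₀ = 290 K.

F = 1 + T_e/T₀ = 1 + 28.4/290 = 1.09793
NF = 10 log₁₀(1.09793) = 0.406 dB

0.406 dB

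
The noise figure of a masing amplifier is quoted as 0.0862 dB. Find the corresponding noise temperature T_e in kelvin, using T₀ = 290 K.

F = 10^(0.0862/10) = 1.02005
T_e = (F − 1)·T₀ = (1.02005 − 1) × 290 = 5.81 K

5.81 K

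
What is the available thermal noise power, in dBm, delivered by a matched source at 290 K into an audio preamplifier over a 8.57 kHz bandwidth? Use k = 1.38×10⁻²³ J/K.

−134.6 dBm

P_n = kTB = 1.38×10⁻²³ × 290 × 8.57×10³ = 3.43×10⁻¹⁷ W
In dBm: 10 log₁₀(3.43×10⁻¹⁷ / 10⁻³) = −134.6 dBm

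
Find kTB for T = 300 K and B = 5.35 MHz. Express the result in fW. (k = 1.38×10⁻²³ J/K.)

22.1 fW

P_n = kTB = 1.38×10⁻²³ × 300 × 5.35×10⁶ = 2.21×10⁻¹⁴ W = 22.1 fW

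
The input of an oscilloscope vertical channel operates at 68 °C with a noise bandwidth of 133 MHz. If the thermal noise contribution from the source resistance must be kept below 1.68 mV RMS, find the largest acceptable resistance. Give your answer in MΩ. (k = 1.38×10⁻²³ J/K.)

1.13 MΩ

T = 68 °C + 273.15 = 341.15 K
Johnson–Nyquist: V_n = √(4kTRB) ⇒ R = V_n² / (4kTB)
4kTB = 4 × 1.38×10⁻²³ × 341.15 × 1.33×10⁸ = 2.50×10⁻¹²
R = (1.68×10⁻³)² / 2.50×10⁻¹² = 1.13×10⁶ Ω = 1.13 MΩ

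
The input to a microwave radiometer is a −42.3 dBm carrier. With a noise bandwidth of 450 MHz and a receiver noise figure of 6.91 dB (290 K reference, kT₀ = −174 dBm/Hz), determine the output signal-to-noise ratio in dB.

Noise floor: N = −174 + 10 log₁₀(B) + NF
10 log₁₀(4.50×10⁸) = 86.53 dB
N = −174 + 86.53 + 6.91 = −80.56 dBm
SNR = P_sig − N = −42.3 − (−80.56) = 38.26 dB → 38.3 dB

38.3 dB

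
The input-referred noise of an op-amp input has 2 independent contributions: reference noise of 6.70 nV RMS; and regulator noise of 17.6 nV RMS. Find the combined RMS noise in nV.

18.8 nV

Uncorrelated sources add in power (mean-square): V_tot = √(ΣV_i²)
V_tot = √[(6.70×10⁻⁹)² + (1.76×10⁻⁸)²] = 1.88×10⁻⁸ V = 18.8 nV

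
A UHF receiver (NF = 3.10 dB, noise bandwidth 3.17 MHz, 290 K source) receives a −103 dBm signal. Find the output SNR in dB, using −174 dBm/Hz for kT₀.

Noise floor: N = −174 + 10 log₁₀(B) + NF
10 log₁₀(3.17×10⁶) = 65.01 dB
N = −174 + 65.01 + 3.10 = −105.89 dBm
SNR = P_sig − N = −103 − (−105.89) = 2.89 dB → 2.9 dB

2.9 dB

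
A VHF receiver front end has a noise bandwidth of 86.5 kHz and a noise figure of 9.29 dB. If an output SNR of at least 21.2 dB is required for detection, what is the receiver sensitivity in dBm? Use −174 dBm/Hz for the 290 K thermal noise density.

Sensitivity = −174 + 10 log₁₀(B) + NF + SNR_min
= −174 + 49.37 + 9.29 + 21.2
= −94.14 dBm → −94.1 dBm

−94.1 dBm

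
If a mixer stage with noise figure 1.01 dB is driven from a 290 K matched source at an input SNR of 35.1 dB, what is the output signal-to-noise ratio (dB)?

34.09 dB

By definition F = SNR_in/SNR_out, so in dB: SNR_out = SNR_in − NF
SNR_out = 35.1 − 1.01 = 34.09 dB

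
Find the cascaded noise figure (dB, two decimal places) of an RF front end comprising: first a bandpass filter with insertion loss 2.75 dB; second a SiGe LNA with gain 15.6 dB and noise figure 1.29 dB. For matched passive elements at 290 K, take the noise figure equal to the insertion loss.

4.04 dB

Convert to linear (a loss of L dB is a gain of −L dB): F_i = 10^(NF_i/10), G_i = 10^(G_i,dB/10)
  Stage 1: F_1 = 10^(2.75/10) = 1.884, G_1 = 10^(−2.75/10) = 0.5309
  Stage 2: F_2 = 10^(1.29/10) = 1.346, G_2 = 10^(15.6/10) = 36.31
Friis cascade:
  F = 1.884 + (1.346 − 1)/0.5309 = 2.535
NF = 10 log₁₀(2.535) = 4.04 dB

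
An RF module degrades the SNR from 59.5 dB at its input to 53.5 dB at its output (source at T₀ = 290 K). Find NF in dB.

6.0 dB

NF (dB) = SNR_in(dB) − SNR_out(dB) when the source is at T₀
NF = 59.5 − 53.5 = 6.0 dB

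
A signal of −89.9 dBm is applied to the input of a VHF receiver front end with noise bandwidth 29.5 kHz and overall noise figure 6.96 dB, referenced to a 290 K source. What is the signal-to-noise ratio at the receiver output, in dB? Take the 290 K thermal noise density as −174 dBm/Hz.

32.4 dB

Noise floor: N = −174 + 10 log₁₀(B) + NF
10 log₁₀(2.95×10⁴) = 44.7 dB
N = −174 + 44.7 + 6.96 = −122.34 dBm
SNR = P_sig − N = −89.9 − (−122.34) = 32.44 dB → 32.4 dB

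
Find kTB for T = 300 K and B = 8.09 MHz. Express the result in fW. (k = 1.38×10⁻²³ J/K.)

P_n = kTB = 1.38×10⁻²³ × 300 × 8.09×10⁶ = 3.35×10⁻¹⁴ W = 33.5 fW

33.5 fW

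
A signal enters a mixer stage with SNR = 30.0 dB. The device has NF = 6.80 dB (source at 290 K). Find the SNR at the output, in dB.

23.20 dB

By definition F = SNR_in/SNR_out, so in dB: SNR_out = SNR_in − NF
SNR_out = 30.0 − 6.80 = 23.20 dB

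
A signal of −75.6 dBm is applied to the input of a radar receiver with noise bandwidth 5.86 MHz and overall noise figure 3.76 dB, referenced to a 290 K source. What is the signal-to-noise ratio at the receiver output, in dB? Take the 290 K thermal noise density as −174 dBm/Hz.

Noise floor: N = −174 + 10 log₁₀(B) + NF
10 log₁₀(5.86×10⁶) = 67.68 dB
N = −174 + 67.68 + 3.76 = −102.56 dBm
SNR = P_sig − N = −75.6 − (−102.56) = 26.96 dB → 27.0 dB

27.0 dB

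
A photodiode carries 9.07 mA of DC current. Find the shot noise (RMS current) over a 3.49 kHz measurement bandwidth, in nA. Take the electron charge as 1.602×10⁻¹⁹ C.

I_n = √(2qI·B)
2qI·B = 2 × 1.602×10⁻¹⁹ × 9.07×10⁻³ × 3.49×10³ = 1.01×10⁻¹⁷ A²
I_n = √(1.01×10⁻¹⁷) = 3.18×10⁻⁹ A = 3.18 nA

3.18 nA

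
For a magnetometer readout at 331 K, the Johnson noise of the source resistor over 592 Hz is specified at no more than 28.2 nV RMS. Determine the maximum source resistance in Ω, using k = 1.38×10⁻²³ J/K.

73.5 Ω

Johnson–Nyquist: V_n = √(4kTRB) ⇒ R = V_n² / (4kTB)
4kTB = 4 × 1.38×10⁻²³ × 331 × 5.92×10² = 1.08×10⁻¹⁷
R = (2.82×10⁻⁸)² / 1.08×10⁻¹⁷ = 7.35×10¹ Ω = 73.5 Ω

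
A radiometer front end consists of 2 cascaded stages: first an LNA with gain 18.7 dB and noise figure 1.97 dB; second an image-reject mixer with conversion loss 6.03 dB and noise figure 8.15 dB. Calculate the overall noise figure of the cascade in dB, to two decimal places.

Convert to linear (a loss of L dB is a gain of −L dB): F_i = 10^(NF_i/10), G_i = 10^(G_i,dB/10)
  Stage 1: F_1 = 10^(1.97/10) = 1.574, G_1 = 10^(18.7/10) = 74.13
  Stage 2: F_2 = 10^(8.15/10) = 6.531, G_2 = 10^(−6.03/10) = 0.2495
Friis cascade:
  F = 1.574 + (6.531 − 1)/74.13 = 1.649
NF = 10 log₁₀(1.649) = 2.17 dB

2.17 dB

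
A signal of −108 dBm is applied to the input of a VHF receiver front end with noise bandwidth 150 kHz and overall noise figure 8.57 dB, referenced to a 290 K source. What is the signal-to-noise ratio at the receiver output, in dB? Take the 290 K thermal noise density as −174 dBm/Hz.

5.7 dB

Noise floor: N = −174 + 10 log₁₀(B) + NF
10 log₁₀(1.50×10⁵) = 51.76 dB
N = −174 + 51.76 + 8.57 = −113.67 dBm
SNR = P_sig − N = −108 − (−113.67) = 5.67 dB → 5.7 dB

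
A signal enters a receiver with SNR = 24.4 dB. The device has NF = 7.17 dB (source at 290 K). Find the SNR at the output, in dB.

By definition F = SNR_in/SNR_out, so in dB: SNR_out = SNR_in − NF
SNR_out = 24.4 − 7.17 = 17.23 dB

17.23 dB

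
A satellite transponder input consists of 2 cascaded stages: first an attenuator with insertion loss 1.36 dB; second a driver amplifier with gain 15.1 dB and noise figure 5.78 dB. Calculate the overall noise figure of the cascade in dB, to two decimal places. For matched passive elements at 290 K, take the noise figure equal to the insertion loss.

Convert to linear (a loss of L dB is a gain of −L dB): F_i = 10^(NF_i/10), G_i = 10^(G_i,dB/10)
  Stage 1: F_1 = 10^(1.36/10) = 1.368, G_1 = 10^(−1.36/10) = 0.7311
  Stage 2: F_2 = 10^(5.78/10) = 3.784, G_2 = 10^(15.1/10) = 32.36
Friis cascade:
  F = 1.368 + (3.784 − 1)/0.7311 = 5.176
NF = 10 log₁₀(5.176) = 7.14 dB

7.14 dB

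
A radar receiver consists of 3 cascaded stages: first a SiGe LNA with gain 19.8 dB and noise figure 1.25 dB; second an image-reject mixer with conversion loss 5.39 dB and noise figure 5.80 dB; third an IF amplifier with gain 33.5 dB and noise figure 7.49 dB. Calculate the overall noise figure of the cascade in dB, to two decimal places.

Convert to linear (a loss of L dB is a gain of −L dB): F_i = 10^(NF_i/10), G_i = 10^(G_i,dB/10)
  Stage 1: F_1 = 10^(1.25/10) = 1.334, G_1 = 10^(19.8/10) = 95.50
  Stage 2: F_2 = 10^(5.80/10) = 3.802, G_2 = 10^(−5.39/10) = 0.2891
  Stage 3: F_3 = 10^(7.49/10) = 5.610, G_3 = 10^(33.5/10) = 2239
Friis cascade:
  F = 1.334 + (3.802 − 1)/95.50 + (5.610 − 1)/27.61 = 1.530
NF = 10 log₁₀(1.530) = 1.85 dB

1.85 dB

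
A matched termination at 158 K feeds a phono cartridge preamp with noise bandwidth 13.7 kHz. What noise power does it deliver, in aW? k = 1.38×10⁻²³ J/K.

29.9 aW

P_n = kTB = 1.38×10⁻²³ × 158 × 1.37×10⁴ = 2.99×10⁻¹⁷ W = 29.9 aW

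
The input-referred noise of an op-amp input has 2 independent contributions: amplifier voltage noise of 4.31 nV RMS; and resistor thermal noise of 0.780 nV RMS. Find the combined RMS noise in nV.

4.38 nV

Uncorrelated sources add in power (mean-square): V_tot = √(ΣV_i²)
V_tot = √[(4.31×10⁻⁹)² + (7.80×10⁻¹⁰)²] = 4.38×10⁻⁹ V = 4.38 nV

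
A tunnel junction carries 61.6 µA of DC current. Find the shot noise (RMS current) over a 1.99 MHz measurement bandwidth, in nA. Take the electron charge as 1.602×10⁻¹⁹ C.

6.27 nA

I_n = √(2qI·B)
2qI·B = 2 × 1.602×10⁻¹⁹ × 6.16×10⁻⁵ × 1.99×10⁶ = 3.93×10⁻¹⁷ A²
I_n = √(3.93×10⁻¹⁷) = 6.27×10⁻⁹ A = 6.27 nA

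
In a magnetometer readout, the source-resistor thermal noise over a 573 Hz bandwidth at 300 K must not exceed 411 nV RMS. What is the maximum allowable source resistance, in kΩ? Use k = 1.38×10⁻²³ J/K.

Johnson–Nyquist: V_n = √(4kTRB) ⇒ R = V_n² / (4kTB)
4kTB = 4 × 1.38×10⁻²³ × 300 × 5.73×10² = 9.49×10⁻¹⁸
R = (4.11×10⁻⁷)² / 9.49×10⁻¹⁸ = 1.78×10⁴ Ω = 17.8 kΩ

17.8 kΩ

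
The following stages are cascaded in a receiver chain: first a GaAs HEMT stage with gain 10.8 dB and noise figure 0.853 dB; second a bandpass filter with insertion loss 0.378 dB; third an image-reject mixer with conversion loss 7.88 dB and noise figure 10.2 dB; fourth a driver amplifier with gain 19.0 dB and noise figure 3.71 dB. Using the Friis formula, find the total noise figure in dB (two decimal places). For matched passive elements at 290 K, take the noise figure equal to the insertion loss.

Convert to linear (a loss of L dB is a gain of −L dB): F_i = 10^(NF_i/10), G_i = 10^(G_i,dB/10)
  Stage 1: F_1 = 10^(0.853/10) = 1.217, G_1 = 10^(10.8/10) = 12.02
  Stage 2: F_2 = 10^(0.378/10) = 1.091, G_2 = 10^(−0.378/10) = 0.9166
  Stage 3: F_3 = 10^(10.2/10) = 10.47, G_3 = 10^(−7.88/10) = 0.1629
  Stage 4: F_4 = 10^(3.71/10) = 2.350, G_4 = 10^(19.0/10) = 79.43
Friis cascade:
  F = 1.217 + (1.091 − 1)/12.02 + (10.47 − 1)/11.02 + (2.350 − 1)/1.796 = 2.836
NF = 10 log₁₀(2.836) = 4.53 dB

4.53 dB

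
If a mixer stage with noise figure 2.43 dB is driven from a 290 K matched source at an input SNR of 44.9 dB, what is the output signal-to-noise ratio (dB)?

By definition F = SNR_in/SNR_out, so in dB: SNR_out = SNR_in − NF
SNR_out = 44.9 − 2.43 = 42.47 dB

42.47 dB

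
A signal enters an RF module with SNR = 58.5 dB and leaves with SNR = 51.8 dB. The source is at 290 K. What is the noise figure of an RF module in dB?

6.7 dB

NF (dB) = SNR_in(dB) − SNR_out(dB) when the source is at T₀
NF = 58.5 − 51.8 = 6.7 dB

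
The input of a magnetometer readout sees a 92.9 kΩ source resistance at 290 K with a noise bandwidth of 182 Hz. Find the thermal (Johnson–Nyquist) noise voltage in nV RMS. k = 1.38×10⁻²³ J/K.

520 nV

V_n = √(4kTRB)
4kTRB = 4 × 1.38×10⁻²³ × 290 × 9.29×10⁴ × 1.82×10² = 2.71×10⁻¹³ V²
V_n = √(2.71×10⁻¹³) = 5.20×10⁻⁷ V = 520 nV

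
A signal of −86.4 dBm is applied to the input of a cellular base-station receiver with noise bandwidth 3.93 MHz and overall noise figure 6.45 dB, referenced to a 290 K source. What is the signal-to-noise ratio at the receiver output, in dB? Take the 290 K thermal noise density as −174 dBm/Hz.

Noise floor: N = −174 + 10 log₁₀(B) + NF
10 log₁₀(3.93×10⁶) = 65.94 dB
N = −174 + 65.94 + 6.45 = −101.61 dBm
SNR = P_sig − N = −86.4 − (−101.61) = 15.21 dB → 15.2 dB

15.2 dB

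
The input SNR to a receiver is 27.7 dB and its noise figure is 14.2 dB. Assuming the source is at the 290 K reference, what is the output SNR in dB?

By definition F = SNR_in/SNR_out, so in dB: SNR_out = SNR_in − NF
SNR_out = 27.7 − 14.2 = 13.5 dB

13.5 dB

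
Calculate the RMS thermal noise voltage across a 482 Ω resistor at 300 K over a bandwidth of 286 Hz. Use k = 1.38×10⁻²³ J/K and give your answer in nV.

V_n = √(4kTRB)
4kTRB = 4 × 1.38×10⁻²³ × 300 × 4.82×10² × 2.86×10² = 2.28×10⁻¹⁵ V²
V_n = √(2.28×10⁻¹⁵) = 4.78×10⁻⁸ V = 47.8 nV

47.8 nV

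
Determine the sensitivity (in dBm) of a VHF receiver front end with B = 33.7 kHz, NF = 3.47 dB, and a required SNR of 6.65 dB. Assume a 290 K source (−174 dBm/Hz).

−118.6 dBm

Sensitivity = −174 + 10 log₁₀(B) + NF + SNR_min
= −174 + 45.28 + 3.47 + 6.65
= −118.60 dBm → −118.6 dBm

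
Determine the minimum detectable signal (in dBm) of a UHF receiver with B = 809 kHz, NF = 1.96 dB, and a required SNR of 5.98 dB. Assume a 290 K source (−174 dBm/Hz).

Sensitivity = −174 + 10 log₁₀(B) + NF + SNR_min
= −174 + 59.08 + 1.96 + 5.98
= −106.98 dBm → −107.0 dBm

−107.0 dBm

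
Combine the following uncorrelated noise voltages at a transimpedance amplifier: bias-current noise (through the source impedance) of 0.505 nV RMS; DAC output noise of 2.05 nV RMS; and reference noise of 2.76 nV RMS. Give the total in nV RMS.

3.47 nV

Uncorrelated sources add in power (mean-square): V_tot = √(ΣV_i²)
V_tot = √[(5.05×10⁻¹⁰)² + (2.05×10⁻⁹)² + (2.76×10⁻⁹)²] = 3.47×10⁻⁹ V = 3.47 nV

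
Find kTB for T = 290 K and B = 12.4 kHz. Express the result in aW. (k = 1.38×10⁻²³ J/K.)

P_n = kTB = 1.38×10⁻²³ × 290 × 1.24×10⁴ = 4.96×10⁻¹⁷ W = 49.6 aW

49.6 aW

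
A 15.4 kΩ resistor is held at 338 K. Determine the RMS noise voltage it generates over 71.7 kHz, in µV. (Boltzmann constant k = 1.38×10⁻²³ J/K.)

4.54 µV

V_n = √(4kTRB)
4kTRB = 4 × 1.38×10⁻²³ × 338 × 1.54×10⁴ × 7.17×10⁴ = 2.06×10⁻¹¹ V²
V_n = √(2.06×10⁻¹¹) = 4.54×10⁻⁶ V = 4.54 µV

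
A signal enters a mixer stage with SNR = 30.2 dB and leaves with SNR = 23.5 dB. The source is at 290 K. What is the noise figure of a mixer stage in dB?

6.7 dB

NF (dB) = SNR_in(dB) − SNR_out(dB) when the source is at T₀
NF = 30.2 − 23.5 = 6.7 dB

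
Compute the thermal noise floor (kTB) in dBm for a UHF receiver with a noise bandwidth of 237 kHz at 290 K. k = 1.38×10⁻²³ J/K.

P_n = kTB = 1.38×10⁻²³ × 290 × 2.37×10⁵ = 9.48×10⁻¹⁶ W
In dBm: 10 log₁₀(9.48×10⁻¹⁶ / 10⁻³) = −120.2 dBm

−120.2 dBm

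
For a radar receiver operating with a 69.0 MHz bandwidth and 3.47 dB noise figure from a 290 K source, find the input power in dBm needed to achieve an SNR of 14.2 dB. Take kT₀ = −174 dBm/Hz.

−77.9 dBm

Sensitivity = −174 + 10 log₁₀(B) + NF + SNR_min
= −174 + 78.39 + 3.47 + 14.2
= −77.94 dBm → −77.9 dBm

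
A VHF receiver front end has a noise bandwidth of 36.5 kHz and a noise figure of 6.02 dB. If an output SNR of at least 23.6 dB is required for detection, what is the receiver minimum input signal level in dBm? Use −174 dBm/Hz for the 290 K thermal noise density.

Sensitivity = −174 + 10 log₁₀(B) + NF + SNR_min
= −174 + 45.62 + 6.02 + 23.6
= −98.76 dBm → −98.8 dBm

−98.8 dBm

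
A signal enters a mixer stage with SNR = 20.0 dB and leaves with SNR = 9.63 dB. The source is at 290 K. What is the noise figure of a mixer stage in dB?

10.37 dB

NF (dB) = SNR_in(dB) − SNR_out(dB) when the source is at T₀
NF = 20.0 − 9.63 = 10.37 dB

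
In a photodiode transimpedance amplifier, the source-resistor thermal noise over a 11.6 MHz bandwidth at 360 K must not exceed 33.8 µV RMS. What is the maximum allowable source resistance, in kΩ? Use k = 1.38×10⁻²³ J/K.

4.96 kΩ

Johnson–Nyquist: V_n = √(4kTRB) ⇒ R = V_n² / (4kTB)
4kTB = 4 × 1.38×10⁻²³ × 360 × 1.16×10⁷ = 2.31×10⁻¹³
R = (3.38×10⁻⁵)² / 2.31×10⁻¹³ = 4.96×10³ Ω = 4.96 kΩ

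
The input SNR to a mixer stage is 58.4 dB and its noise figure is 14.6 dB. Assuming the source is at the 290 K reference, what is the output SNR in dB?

43.8 dB

By definition F = SNR_in/SNR_out, so in dB: SNR_out = SNR_in − NF
SNR_out = 58.4 − 14.6 = 43.8 dB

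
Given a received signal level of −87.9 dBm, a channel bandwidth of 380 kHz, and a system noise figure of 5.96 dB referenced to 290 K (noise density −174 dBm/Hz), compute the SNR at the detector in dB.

24.3 dB

Noise floor: N = −174 + 10 log₁₀(B) + NF
10 log₁₀(3.80×10⁵) = 55.8 dB
N = −174 + 55.8 + 5.96 = −112.24 dBm
SNR = P_sig − N = −87.9 − (−112.24) = 24.34 dB → 24.3 dB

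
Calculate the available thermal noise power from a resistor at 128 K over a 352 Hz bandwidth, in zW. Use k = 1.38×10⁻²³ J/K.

P_n = kTB = 1.38×10⁻²³ × 128 × 3.52×10² = 6.22×10⁻¹⁹ W = 622 zW

622 zW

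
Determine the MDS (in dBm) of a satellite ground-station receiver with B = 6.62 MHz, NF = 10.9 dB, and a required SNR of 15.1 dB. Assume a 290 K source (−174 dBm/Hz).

Sensitivity = −174 + 10 log₁₀(B) + NF + SNR_min
= −174 + 68.21 + 10.9 + 15.1
= −79.79 dBm → −79.8 dBm

−79.8 dBm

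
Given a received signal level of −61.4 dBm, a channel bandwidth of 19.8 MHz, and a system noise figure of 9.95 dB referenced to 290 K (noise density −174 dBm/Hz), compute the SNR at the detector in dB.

29.7 dB

Noise floor: N = −174 + 10 log₁₀(B) + NF
10 log₁₀(1.98×10⁷) = 72.97 dB
N = −174 + 72.97 + 9.95 = −91.08 dBm
SNR = P_sig − N = −61.4 − (−91.08) = 29.68 dB → 29.7 dB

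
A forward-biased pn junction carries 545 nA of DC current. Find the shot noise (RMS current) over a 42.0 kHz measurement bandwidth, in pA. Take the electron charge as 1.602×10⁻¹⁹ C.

I_n = √(2qI·B)
2qI·B = 2 × 1.602×10⁻¹⁹ × 5.45×10⁻⁷ × 4.20×10⁴ = 7.33×10⁻²¹ A²
I_n = √(7.33×10⁻²¹) = 8.56×10⁻¹¹ A = 85.6 pA

85.6 pA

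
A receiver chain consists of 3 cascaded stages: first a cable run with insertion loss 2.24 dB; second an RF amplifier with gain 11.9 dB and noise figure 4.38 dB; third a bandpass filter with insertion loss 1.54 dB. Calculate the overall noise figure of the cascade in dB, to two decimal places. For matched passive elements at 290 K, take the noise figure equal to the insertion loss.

6.66 dB

Convert to linear (a loss of L dB is a gain of −L dB): F_i = 10^(NF_i/10), G_i = 10^(G_i,dB/10)
  Stage 1: F_1 = 10^(2.24/10) = 1.675, G_1 = 10^(−2.24/10) = 0.5970
  Stage 2: F_2 = 10^(4.38/10) = 2.742, G_2 = 10^(11.9/10) = 15.49
  Stage 3: F_3 = 10^(1.54/10) = 1.426, G_3 = 10^(−1.54/10) = 0.7015
Friis cascade:
  F = 1.675 + (2.742 − 1)/0.5970 + (1.426 − 1)/9.247 = 4.638
NF = 10 log₁₀(4.638) = 6.66 dB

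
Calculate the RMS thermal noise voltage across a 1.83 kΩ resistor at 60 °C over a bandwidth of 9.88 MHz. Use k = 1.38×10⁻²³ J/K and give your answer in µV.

T = 60 °C + 273.15 = 333.15 K
V_n = √(4kTRB)
4kTRB = 4 × 1.38×10⁻²³ × 333.15 × 1.83×10³ × 9.88×10⁶ = 3.32×10⁻¹⁰ V²
V_n = √(3.32×10⁻¹⁰) = 1.82×10⁻⁵ V = 18.2 µV

18.2 µV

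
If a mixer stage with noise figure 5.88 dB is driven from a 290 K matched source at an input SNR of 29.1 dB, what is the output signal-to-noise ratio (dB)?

23.22 dB

By definition F = SNR_in/SNR_out, so in dB: SNR_out = SNR_in − NF
SNR_out = 29.1 − 5.88 = 23.22 dB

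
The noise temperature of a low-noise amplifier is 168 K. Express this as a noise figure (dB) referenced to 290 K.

1.98 dB

F = 1 + T_e/T₀ = 1 + 168/290 = 1.57931
NF = 10 log₁₀(1.57931) = 1.98 dB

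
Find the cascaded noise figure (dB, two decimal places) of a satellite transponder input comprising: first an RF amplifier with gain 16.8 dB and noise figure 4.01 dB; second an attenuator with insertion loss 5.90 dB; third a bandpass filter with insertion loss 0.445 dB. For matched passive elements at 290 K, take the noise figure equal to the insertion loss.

4.13 dB

Convert to linear (a loss of L dB is a gain of −L dB): F_i = 10^(NF_i/10), G_i = 10^(G_i,dB/10)
  Stage 1: F_1 = 10^(4.01/10) = 2.518, G_1 = 10^(16.8/10) = 47.86
  Stage 2: F_2 = 10^(5.90/10) = 3.890, G_2 = 10^(−5.90/10) = 0.2570
  Stage 3: F_3 = 10^(0.445/10) = 1.108, G_3 = 10^(−0.445/10) = 0.9026
Friis cascade:
  F = 2.518 + (3.890 − 1)/47.86 + (1.108 − 1)/12.30 = 2.587
NF = 10 log₁₀(2.587) = 4.13 dB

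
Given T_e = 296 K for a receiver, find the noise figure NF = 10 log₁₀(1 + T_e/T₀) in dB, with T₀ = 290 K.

3.05 dB

F = 1 + T_e/T₀ = 1 + 296/290 = 2.02069
NF = 10 log₁₀(2.02069) = 3.05 dB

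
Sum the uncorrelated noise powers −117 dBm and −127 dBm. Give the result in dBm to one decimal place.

−116.6 dBm

Convert to linear, add, convert back:
P₁ = 2.00×10⁻¹⁵ W, P₂ = 2.00×10⁻¹⁶ W
P_tot = 2.19×10⁻¹⁵ W → 10 log₁₀(P_tot / 10⁻³) = −116.6 dBm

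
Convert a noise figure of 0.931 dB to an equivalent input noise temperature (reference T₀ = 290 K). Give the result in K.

F = 10^(0.931/10) = 1.23908
T_e = (F − 1)·T₀ = (1.23908 − 1) × 290 = 69.3 K

69.3 K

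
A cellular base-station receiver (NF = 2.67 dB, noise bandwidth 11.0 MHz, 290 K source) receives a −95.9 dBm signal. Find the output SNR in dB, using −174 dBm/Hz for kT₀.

Noise floor: N = −174 + 10 log₁₀(B) + NF
10 log₁₀(1.10×10⁷) = 70.41 dB
N = −174 + 70.41 + 2.67 = −100.92 dBm
SNR = P_sig − N = −95.9 − (−100.92) = 5.02 dB → 5.0 dB

5.0 dB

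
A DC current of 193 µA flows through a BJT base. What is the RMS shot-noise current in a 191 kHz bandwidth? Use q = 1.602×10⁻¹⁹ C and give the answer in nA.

3.44 nA

I_n = √(2qI·B)
2qI·B = 2 × 1.602×10⁻¹⁹ × 1.93×10⁻⁴ × 1.91×10⁵ = 1.18×10⁻¹⁷ A²
I_n = √(1.18×10⁻¹⁷) = 3.44×10⁻⁹ A = 3.44 nA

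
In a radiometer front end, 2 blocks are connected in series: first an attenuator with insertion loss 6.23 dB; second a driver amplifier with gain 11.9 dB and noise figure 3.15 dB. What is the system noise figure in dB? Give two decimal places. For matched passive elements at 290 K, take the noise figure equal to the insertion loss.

Convert to linear (a loss of L dB is a gain of −L dB): F_i = 10^(NF_i/10), G_i = 10^(G_i,dB/10)
  Stage 1: F_1 = 10^(6.23/10) = 4.198, G_1 = 10^(−6.23/10) = 0.2382
  Stage 2: F_2 = 10^(3.15/10) = 2.065, G_2 = 10^(11.9/10) = 15.49
Friis cascade:
  F = 4.198 + (2.065 − 1)/0.2382 = 8.670
NF = 10 log₁₀(8.670) = 9.38 dB

9.38 dB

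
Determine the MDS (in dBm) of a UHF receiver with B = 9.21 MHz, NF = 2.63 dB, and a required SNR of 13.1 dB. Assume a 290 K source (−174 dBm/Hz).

Sensitivity = −174 + 10 log₁₀(B) + NF + SNR_min
= −174 + 69.64 + 2.63 + 13.1
= −88.63 dBm → −88.6 dBm

−88.6 dBm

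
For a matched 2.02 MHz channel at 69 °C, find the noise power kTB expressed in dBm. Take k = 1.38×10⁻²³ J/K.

T = 69 °C + 273.15 = 342.15 K
P_n = kTB = 1.38×10⁻²³ × 342.15 × 2.02×10⁶ = 9.54×10⁻¹⁵ W
In dBm: 10 log₁₀(9.54×10⁻¹⁵ / 10⁻³) = −110.2 dBm

−110.2 dBm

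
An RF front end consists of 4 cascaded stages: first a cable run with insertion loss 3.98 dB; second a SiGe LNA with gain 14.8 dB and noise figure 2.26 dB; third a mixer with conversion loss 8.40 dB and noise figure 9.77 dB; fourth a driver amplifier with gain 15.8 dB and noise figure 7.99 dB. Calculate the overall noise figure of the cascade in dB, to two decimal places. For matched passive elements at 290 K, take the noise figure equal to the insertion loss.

9.00 dB

Convert to linear (a loss of L dB is a gain of −L dB): F_i = 10^(NF_i/10), G_i = 10^(G_i,dB/10)
  Stage 1: F_1 = 10^(3.98/10) = 2.500, G_1 = 10^(−3.98/10) = 0.3999
  Stage 2: F_2 = 10^(2.26/10) = 1.683, G_2 = 10^(14.8/10) = 30.20
  Stage 3: F_3 = 10^(9.77/10) = 9.484, G_3 = 10^(−8.40/10) = 0.1445
  Stage 4: F_4 = 10^(7.99/10) = 6.295, G_4 = 10^(15.8/10) = 38.02
Friis cascade:
  F = 2.500 + (1.683 − 1)/0.3999 + (9.484 − 1)/12.08 + (6.295 − 1)/1.746 = 7.943
NF = 10 log₁₀(7.943) = 9.00 dB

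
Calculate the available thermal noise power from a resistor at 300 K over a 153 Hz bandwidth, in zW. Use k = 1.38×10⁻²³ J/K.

P_n = kTB = 1.38×10⁻²³ × 300 × 1.53×10² = 6.33×10⁻¹⁹ W = 633 zW

633 zW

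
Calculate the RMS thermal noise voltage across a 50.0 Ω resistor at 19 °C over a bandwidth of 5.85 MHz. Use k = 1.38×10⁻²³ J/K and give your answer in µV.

2.17 µV

T = 19 °C + 273.15 = 292.15 K
V_n = √(4kTRB)
4kTRB = 4 × 1.38×10⁻²³ × 292.15 × 5.00×10¹ × 5.85×10⁶ = 4.72×10⁻¹² V²
V_n = √(4.72×10⁻¹²) = 2.17×10⁻⁶ V = 2.17 µV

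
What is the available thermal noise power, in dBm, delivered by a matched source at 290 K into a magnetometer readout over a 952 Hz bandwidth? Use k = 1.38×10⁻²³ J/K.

−144.2 dBm

P_n = kTB = 1.38×10⁻²³ × 290 × 9.52×10² = 3.81×10⁻¹⁸ W
In dBm: 10 log₁₀(3.81×10⁻¹⁸ / 10⁻³) = −144.2 dBm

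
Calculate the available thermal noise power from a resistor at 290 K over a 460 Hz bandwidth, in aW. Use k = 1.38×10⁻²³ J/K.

1.84 aW

P_n = kTB = 1.38×10⁻²³ × 290 × 4.60×10² = 1.84×10⁻¹⁸ W = 1.84 aW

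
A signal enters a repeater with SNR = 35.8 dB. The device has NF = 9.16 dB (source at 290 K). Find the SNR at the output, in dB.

26.64 dB

By definition F = SNR_in/SNR_out, so in dB: SNR_out = SNR_in − NF
SNR_out = 35.8 − 9.16 = 26.64 dB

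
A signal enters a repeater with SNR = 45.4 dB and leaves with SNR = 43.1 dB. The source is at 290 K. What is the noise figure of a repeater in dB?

2.3 dB

NF (dB) = SNR_in(dB) − SNR_out(dB) when the source is at T₀
NF = 45.4 − 43.1 = 2.3 dB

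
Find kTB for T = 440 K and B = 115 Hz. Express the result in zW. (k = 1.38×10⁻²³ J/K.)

698 zW

P_n = kTB = 1.38×10⁻²³ × 440 × 1.15×10² = 6.98×10⁻¹⁹ W = 698 zW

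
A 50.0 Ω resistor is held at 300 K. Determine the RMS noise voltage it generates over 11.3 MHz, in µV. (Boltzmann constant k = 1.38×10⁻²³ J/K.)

3.06 µV

V_n = √(4kTRB)
4kTRB = 4 × 1.38×10⁻²³ × 300 × 5.00×10¹ × 1.13×10⁷ = 9.36×10⁻¹² V²
V_n = √(9.36×10⁻¹²) = 3.06×10⁻⁶ V = 3.06 µV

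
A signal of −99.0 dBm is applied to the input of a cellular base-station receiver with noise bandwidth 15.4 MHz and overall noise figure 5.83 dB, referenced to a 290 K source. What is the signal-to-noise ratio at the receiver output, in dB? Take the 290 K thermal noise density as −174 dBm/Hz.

Noise floor: N = −174 + 10 log₁₀(B) + NF
10 log₁₀(1.54×10⁷) = 71.88 dB
N = −174 + 71.88 + 5.83 = −96.29 dBm
SNR = P_sig − N = −99.0 − (−96.29) = −2.71 dB → −2.7 dB

−2.7 dB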